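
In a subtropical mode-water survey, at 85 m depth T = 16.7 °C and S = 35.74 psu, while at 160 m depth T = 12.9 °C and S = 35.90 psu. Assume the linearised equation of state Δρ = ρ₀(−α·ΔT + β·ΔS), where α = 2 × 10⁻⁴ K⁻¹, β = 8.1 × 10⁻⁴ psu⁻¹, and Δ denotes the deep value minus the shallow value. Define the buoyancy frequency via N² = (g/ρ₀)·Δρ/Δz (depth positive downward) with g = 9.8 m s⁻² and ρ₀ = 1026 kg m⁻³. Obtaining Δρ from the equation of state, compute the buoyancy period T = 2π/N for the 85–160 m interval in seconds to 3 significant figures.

ΔT = -3.8 K, ΔS = +0.16 psu (deep − shallow).
Δρ/ρ₀ = −αΔT + βΔS = 7.60 × 10⁻⁴ + 1.296 × 10⁻⁴ = 8.896 × 10⁻⁴, so Δρ ≈ 0.9127 kg m⁻³.
N² = (g/ρ₀)·Δρ/Δz = g·(Δρ/ρ₀)/Δz = 9.8 × 8.896 × 10⁻⁴ / 75 = 1.1624 × 10⁻⁴ s⁻².
N = √(1.1624 × 10⁻⁴) = 0.010781 rad s⁻¹ → T = 2π/N = 582.80 s ≈ 583 s.

583 s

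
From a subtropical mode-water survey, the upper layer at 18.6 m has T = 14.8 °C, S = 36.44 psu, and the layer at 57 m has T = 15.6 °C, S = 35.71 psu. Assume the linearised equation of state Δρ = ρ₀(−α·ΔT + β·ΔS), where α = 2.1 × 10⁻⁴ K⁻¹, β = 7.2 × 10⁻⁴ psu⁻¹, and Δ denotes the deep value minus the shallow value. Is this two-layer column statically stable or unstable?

ΔT = 15.6 − 14.8 = +0.8 K and ΔS = 35.71 − 36.44 = -0.73 psu (deep − shallow).
−αΔT = -1.68 × 10⁻⁴; βΔS = -5.256 × 10⁻⁴; sum Δρ/ρ₀ = -6.936 × 10⁻⁴.
Δρ/ρ₀ < 0, so Δρ < 0: deeper water is lighter → statically unstable; the column would overturn.

unstable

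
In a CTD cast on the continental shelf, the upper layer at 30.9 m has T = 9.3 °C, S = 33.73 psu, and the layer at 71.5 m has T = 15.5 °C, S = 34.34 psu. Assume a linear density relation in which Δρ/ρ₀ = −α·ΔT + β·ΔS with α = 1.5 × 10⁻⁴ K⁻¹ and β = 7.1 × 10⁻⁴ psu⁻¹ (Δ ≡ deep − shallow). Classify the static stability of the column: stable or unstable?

unstable

ΔT = 15.5 − 9.3 = +6.2 K and ΔS = 34.34 − 33.73 = +0.61 psu (deep − shallow).
−αΔT = -9.30 × 10⁻⁴; βΔS = 4.331 × 10⁻⁴; sum Δρ/ρ₀ = -4.969 × 10⁻⁴.
Δρ/ρ₀ < 0, so Δρ < 0: deeper water is lighter → statically unstable; the column would overturn.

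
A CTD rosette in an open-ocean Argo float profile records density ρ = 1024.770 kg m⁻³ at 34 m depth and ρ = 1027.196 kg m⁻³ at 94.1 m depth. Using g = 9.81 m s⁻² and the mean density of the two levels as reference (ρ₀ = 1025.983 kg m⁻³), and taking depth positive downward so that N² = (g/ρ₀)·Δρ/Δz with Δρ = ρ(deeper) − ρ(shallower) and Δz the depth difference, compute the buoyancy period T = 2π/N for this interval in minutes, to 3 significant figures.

Δρ = 1027.196 − 1024.770 = 2.426 kg m⁻³ over Δz = 94.1 − 34 = 60.1 m.
N² = (9.81/1025.983) × (2.426/60.1) = 3.8596 × 10⁻⁴ s⁻².
N = √(3.8596 × 10⁻⁴) = 0.019646 rad s⁻¹, so T = 2π/N = 319.82 s = 5.3303 min ≈ 5.33 min.
Since Δρ > 0 the layer is stably stratified.

5.33 min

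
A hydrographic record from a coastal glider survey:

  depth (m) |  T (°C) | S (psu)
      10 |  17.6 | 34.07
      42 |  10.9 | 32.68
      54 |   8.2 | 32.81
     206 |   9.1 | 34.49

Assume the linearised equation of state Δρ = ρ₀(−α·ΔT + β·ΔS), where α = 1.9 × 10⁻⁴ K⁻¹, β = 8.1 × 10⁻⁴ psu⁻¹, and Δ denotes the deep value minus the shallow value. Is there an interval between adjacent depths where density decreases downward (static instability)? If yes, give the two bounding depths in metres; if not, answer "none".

none

Evaluate Δρ/ρ₀ = −αΔT + βΔS across each adjacent pair:
  10–42 m: −αΔT+βΔS = −(1.9 × 10⁻⁴)(-6.7)+(8.1 × 10⁻⁴)(-1.39) = 1.5 × 10⁻⁴ → stable
  42–54 m: −αΔT+βΔS = −(1.9 × 10⁻⁴)(-2.7)+(8.1 × 10⁻⁴)(+0.13) = 6.2 × 10⁻⁴ → stable
  54–206 m: −αΔT+βΔS = −(1.9 × 10⁻⁴)(+0.9)+(8.1 × 10⁻⁴)(+1.68) = 1.2 × 10⁻³ → stable
Every interval has Δρ > 0: the column is stably stratified throughout.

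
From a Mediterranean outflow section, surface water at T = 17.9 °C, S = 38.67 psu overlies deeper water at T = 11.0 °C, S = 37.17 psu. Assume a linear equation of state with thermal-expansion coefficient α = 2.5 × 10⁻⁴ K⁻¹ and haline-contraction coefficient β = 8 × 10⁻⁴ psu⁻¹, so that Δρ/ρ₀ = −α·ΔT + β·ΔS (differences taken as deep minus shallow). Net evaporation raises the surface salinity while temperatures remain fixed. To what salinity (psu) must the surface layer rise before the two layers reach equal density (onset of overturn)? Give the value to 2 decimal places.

39.33 psu

Neutral buoyancy requires −α(T_deep − T_surf) + β(S_deep − S_surf′) = 0.
S_surf′ = S_deep − (α/β)·ΔT = 37.17 − (2.5 × 10⁻⁴/8 × 10⁻⁴)·(-6.9) = 39.3263 psu.
Increase required: 39.3263 − 38.67 = 0.6563 psu.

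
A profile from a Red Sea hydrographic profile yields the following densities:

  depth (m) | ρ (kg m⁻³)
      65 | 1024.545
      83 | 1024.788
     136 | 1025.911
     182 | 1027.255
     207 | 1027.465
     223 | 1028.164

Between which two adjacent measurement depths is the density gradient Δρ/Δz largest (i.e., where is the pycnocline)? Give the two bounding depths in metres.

Compute the density gradient over each adjacent pair:
  65–83 m: Δρ/Δz = 0.243/18 = 0.013 kg m⁻⁴
  83–136 m: Δρ/Δz = 1.123/53 = 0.021 kg m⁻⁴
  136–182 m: Δρ/Δz = 1.344/46 = 0.029 kg m⁻⁴
  182–207 m: Δρ/Δz = 0.210/25 = 8.4 × 10⁻³ kg m⁻⁴
  207–223 m: Δρ/Δz = 0.699/16 = 0.044 kg m⁻⁴
The largest gradient is in the 207–223 m interval — the pycnocline.

207–223 m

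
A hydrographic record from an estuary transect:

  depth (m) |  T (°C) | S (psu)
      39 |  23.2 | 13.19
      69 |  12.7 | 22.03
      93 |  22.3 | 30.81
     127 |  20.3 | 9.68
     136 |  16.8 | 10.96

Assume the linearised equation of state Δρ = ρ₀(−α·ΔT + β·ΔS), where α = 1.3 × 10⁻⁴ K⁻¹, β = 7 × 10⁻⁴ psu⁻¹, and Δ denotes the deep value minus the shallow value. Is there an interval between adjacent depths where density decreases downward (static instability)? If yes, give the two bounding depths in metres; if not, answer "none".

Evaluate Δρ/ρ₀ = −αΔT + βΔS across each adjacent pair:
  39–69 m: −αΔT+βΔS = −(1.3 × 10⁻⁴)(-10.5)+(7 × 10⁻⁴)(+8.84) = 7.6 × 10⁻³ → stable
  69–93 m: −αΔT+βΔS = −(1.3 × 10⁻⁴)(+9.6)+(7 × 10⁻⁴)(+8.78) = 4.9 × 10⁻³ → stable
  93–127 m: −αΔT+βΔS = −(1.3 × 10⁻⁴)(-2.0)+(7 × 10⁻⁴)(-21.13) = -0.015 → UNSTABLE
  127–136 m: −αΔT+βΔS = −(1.3 × 10⁻⁴)(-3.5)+(7 × 10⁻⁴)(+1.28) = 1.4 × 10⁻³ → stable
The 93–127 m interval has Δρ < 0: lighter water underlies denser water.

93–127 m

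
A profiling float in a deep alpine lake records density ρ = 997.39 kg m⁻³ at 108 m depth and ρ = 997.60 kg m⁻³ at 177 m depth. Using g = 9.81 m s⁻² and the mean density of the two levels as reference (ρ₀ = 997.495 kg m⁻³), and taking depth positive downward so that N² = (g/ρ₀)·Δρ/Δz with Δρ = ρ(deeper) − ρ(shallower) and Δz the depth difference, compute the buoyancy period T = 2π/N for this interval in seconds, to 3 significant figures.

1.15 × 10³ s

Δρ = 997.60 − 997.39 = 0.21 kg m⁻³ over Δz = 177 − 108 = 69 m.
N² = (9.81/997.495) × (0.21/69) = 2.9932 × 10⁻⁵ s⁻².
N = √(2.9932 × 10⁻⁵) = 5.4710 × 10⁻³ rad s⁻¹, so T = 2π/N = 1.1485 × 10³ s ≈ 1.15 × 10³ s.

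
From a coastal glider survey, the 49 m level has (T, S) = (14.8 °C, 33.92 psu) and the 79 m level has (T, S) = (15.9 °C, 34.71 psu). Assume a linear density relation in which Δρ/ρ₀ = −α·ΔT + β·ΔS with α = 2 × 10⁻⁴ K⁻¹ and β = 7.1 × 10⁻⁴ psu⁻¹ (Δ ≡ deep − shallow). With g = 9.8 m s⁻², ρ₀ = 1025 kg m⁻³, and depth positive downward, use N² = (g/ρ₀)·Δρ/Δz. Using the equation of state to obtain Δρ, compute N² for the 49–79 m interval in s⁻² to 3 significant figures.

ΔT = +1.1 K, ΔS = +0.79 psu (deep − shallow).
Δρ/ρ₀ = −αΔT + βΔS = -2.20 × 10⁻⁴ + 5.609 × 10⁻⁴ = 3.409 × 10⁻⁴, so Δρ ≈ 0.3494 kg m⁻³.
N² = (g/ρ₀)·Δρ/Δz = g·(Δρ/ρ₀)/Δz = 9.8 × 3.409 × 10⁻⁴ / 30 = 1.1136 × 10⁻⁴ s⁻² ≈ 1.11 × 10⁻⁴ s⁻².

1.11 × 10⁻⁴ s⁻²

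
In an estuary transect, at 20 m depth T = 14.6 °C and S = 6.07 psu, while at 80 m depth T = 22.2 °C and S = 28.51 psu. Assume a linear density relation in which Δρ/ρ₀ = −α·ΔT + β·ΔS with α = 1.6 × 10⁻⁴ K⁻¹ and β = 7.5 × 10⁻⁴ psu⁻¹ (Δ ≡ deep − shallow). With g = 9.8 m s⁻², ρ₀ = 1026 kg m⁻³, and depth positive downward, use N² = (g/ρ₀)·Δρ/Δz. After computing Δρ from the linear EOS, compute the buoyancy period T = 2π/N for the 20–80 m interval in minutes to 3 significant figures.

2.07 min

ΔT = +7.6 K, ΔS = +22.44 psu (deep − shallow).
Δρ/ρ₀ = −αΔT + βΔS = -1.216 × 10⁻³ + 0.01683 = 0.015614, so Δρ ≈ 16.02 kg m⁻³.
N² = (g/ρ₀)·Δρ/Δz = g·(Δρ/ρ₀)/Δz = 9.8 × 0.015614 / 60 = 2.5503 × 10⁻³ s⁻².
N = √(2.5503 × 10⁻³) = 0.050500 rad s⁻¹ → T = 2π/N = 124.42 s = 2.0737 min ≈ 2.07 min.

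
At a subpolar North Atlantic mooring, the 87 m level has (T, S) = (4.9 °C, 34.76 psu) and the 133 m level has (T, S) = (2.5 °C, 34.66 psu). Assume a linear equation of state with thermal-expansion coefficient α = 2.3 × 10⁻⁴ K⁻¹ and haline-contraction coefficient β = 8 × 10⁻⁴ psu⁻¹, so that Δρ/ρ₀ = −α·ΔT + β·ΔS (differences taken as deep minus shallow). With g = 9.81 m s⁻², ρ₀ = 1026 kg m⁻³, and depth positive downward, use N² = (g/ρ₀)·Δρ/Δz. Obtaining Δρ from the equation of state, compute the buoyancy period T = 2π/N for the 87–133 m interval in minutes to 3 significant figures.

10.4 min

ΔT = -2.4 K, ΔS = -0.10 psu (deep − shallow).
Δρ/ρ₀ = −αΔT + βΔS = 5.52 × 10⁻⁴ − 8.00 × 10⁻⁵ = 4.72 × 10⁻⁴, so Δρ ≈ 0.4843 kg m⁻³.
N² = (g/ρ₀)·Δρ/Δz = g·(Δρ/ρ₀)/Δz = 9.81 × 4.72 × 10⁻⁴ / 46 = 1.0066 × 10⁻⁴ s⁻².
N = √(1.0066 × 10⁻⁴) = 0.010033 rad s⁻¹ → T = 2π/N = 626.25 s = 10.438 min ≈ 10.4 min.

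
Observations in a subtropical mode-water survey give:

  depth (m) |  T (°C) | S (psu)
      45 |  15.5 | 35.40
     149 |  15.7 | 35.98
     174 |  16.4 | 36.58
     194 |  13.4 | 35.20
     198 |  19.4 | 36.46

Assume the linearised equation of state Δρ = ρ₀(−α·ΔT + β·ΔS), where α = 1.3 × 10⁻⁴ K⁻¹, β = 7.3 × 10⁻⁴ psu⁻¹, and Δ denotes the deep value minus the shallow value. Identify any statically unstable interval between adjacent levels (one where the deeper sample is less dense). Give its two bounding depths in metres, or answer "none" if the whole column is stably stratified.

Evaluate Δρ/ρ₀ = −αΔT + βΔS across each adjacent pair:
  45–149 m: −αΔT+βΔS = −(1.3 × 10⁻⁴)(+0.2)+(7.3 × 10⁻⁴)(+0.58) = 4.0 × 10⁻⁴ → stable
  149–174 m: −αΔT+βΔS = −(1.3 × 10⁻⁴)(+0.7)+(7.3 × 10⁻⁴)(+0.60) = 3.5 × 10⁻⁴ → stable
  174–194 m: −αΔT+βΔS = −(1.3 × 10⁻⁴)(-3.0)+(7.3 × 10⁻⁴)(-1.38) = -6.2 × 10⁻⁴ → UNSTABLE
  194–198 m: −αΔT+βΔS = −(1.3 × 10⁻⁴)(+6.0)+(7.3 × 10⁻⁴)(+1.26) = 1.4 × 10⁻⁴ → stable
The 174–194 m interval has Δρ < 0: lighter water underlies denser water.

174–194 m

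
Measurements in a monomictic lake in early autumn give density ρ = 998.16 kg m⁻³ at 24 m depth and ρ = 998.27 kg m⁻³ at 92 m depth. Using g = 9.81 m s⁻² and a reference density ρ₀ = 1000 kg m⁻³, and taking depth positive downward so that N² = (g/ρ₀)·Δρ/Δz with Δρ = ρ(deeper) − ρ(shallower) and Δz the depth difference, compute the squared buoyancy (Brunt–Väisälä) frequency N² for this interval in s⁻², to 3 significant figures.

Δρ = 998.27 − 998.16 = 0.11 kg m⁻³ over Δz = 92 − 24 = 68 m.
N² = (9.81/1000) × (0.11/68) = 1.5869 × 10⁻⁵ s⁻² ≈ 1.59 × 10⁻⁵ s⁻².

1.59 × 10⁻⁵ s⁻²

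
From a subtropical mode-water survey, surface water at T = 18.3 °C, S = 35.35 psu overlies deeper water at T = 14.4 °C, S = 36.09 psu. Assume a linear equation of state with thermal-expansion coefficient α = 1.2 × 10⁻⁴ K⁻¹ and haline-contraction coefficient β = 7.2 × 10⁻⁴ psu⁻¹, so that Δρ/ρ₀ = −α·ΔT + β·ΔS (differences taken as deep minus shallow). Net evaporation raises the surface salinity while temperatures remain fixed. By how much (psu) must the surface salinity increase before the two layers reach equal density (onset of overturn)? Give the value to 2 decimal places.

1.39 psu

Neutral buoyancy requires −α(T_deep − T_surf) + β(S_deep − S_surf′) = 0.
S_surf′ = S_deep − (α/β)·ΔT = 36.09 − (1.2 × 10⁻⁴/7.2 × 10⁻⁴)·(-3.9) = 36.7400 psu.
Increase required: 36.7400 − 35.35 = 1.3900 psu.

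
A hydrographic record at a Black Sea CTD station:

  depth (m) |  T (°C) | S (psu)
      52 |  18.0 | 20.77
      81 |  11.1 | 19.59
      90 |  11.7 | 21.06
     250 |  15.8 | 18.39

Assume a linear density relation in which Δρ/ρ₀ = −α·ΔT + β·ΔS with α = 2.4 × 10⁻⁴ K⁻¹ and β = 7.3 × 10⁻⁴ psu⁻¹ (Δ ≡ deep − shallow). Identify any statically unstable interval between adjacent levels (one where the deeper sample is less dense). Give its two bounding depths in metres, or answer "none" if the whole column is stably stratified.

90–250 m

Evaluate Δρ/ρ₀ = −αΔT + βΔS across each adjacent pair:
  52–81 m: −αΔT+βΔS = −(2.4 × 10⁻⁴)(-6.9)+(7.3 × 10⁻⁴)(-1.18) = 7.9 × 10⁻⁴ → stable
  81–90 m: −αΔT+βΔS = −(2.4 × 10⁻⁴)(+0.6)+(7.3 × 10⁻⁴)(+1.47) = 9.3 × 10⁻⁴ → stable
  90–250 m: −αΔT+βΔS = −(2.4 × 10⁻⁴)(+4.1)+(7.3 × 10⁻⁴)(-2.67) = -2.9 × 10⁻³ → UNSTABLE
The 90–250 m interval has Δρ < 0: lighter water underlies denser water.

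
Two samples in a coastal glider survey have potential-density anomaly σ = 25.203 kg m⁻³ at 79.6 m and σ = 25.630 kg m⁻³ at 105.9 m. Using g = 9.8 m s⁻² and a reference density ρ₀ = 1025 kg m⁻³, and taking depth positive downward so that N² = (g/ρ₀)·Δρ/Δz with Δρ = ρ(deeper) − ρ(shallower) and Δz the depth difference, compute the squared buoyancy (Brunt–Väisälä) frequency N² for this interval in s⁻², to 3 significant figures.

Δρ = 1025.630 − 1025.203 = 0.427 kg m⁻³ over Δz = 105.9 − 79.6 = 26.3 m.
N² = (9.8/1025) × (0.427/26.3) = 1.5523 × 10⁻⁴ s⁻² ≈ 1.55 × 10⁻⁴ s⁻².

1.55 × 10⁻⁴ s⁻²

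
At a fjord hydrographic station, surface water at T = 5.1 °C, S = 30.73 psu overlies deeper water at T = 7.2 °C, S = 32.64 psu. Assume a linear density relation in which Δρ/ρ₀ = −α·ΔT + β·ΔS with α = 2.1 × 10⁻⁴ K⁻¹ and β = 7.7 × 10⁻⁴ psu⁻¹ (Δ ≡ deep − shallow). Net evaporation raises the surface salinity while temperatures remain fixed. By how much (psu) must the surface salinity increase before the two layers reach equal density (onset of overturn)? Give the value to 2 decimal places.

Neutral buoyancy requires −α(T_deep − T_surf) + β(S_deep − S_surf′) = 0.
S_surf′ = S_deep − (α/β)·ΔT = 32.64 − (2.1 × 10⁻⁴/7.7 × 10⁻⁴)·(+2.1) = 32.0673 psu.
Increase required: 32.0673 − 30.73 = 1.3373 psu.

1.34 psu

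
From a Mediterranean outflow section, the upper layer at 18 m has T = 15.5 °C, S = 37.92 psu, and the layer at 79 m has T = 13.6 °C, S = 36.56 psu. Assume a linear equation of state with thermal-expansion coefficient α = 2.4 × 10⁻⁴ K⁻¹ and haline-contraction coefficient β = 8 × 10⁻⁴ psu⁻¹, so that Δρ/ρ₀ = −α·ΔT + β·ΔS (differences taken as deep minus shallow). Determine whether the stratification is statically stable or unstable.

unstable

ΔT = 13.6 − 15.5 = -1.9 K and ΔS = 36.56 − 37.92 = -1.36 psu (deep − shallow).
−αΔT = 4.56 × 10⁻⁴; βΔS = -1.088 × 10⁻³; sum Δρ/ρ₀ = -6.32 × 10⁻⁴.
Δρ/ρ₀ < 0, so Δρ < 0: deeper water is lighter → statically unstable; the column would overturn.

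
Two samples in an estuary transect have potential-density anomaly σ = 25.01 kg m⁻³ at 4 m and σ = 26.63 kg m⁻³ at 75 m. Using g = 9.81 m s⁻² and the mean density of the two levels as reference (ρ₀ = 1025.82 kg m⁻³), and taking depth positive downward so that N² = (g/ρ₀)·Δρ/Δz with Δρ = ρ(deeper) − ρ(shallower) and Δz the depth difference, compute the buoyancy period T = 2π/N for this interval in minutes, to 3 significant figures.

Δρ = 1026.63 − 1025.01 = 1.62 kg m⁻³ over Δz = 75 − 4 = 71 m.
N² = (9.81/1025.82) × (1.62/71) = 2.1820 × 10⁻⁴ s⁻².
N = √(2.1820 × 10⁻⁴) = 0.014772 rad s⁻¹, so T = 2π/N = 425.34 s = 7.0890 min ≈ 7.09 min.

7.09 min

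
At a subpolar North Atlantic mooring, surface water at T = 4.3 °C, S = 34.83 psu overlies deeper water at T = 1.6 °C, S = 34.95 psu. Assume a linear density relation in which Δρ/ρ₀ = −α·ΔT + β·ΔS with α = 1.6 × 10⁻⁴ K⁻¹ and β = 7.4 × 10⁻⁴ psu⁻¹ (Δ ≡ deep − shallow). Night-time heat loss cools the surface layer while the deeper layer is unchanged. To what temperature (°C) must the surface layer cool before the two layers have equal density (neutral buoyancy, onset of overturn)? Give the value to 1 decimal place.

1.0 °C

Neutral buoyancy requires Δρ = 0, i.e. −α(T_deep − T_surf′) + β(S_deep − S_surf) = 0.
T_surf′ = T_deep − (β/α)·ΔS = 1.6 − (7.4 × 10⁻⁴/1.6 × 10⁻⁴)·(+0.12) = 1.045 °C.
Cooling required: 4.3 − (1.045) = 3.255 °C.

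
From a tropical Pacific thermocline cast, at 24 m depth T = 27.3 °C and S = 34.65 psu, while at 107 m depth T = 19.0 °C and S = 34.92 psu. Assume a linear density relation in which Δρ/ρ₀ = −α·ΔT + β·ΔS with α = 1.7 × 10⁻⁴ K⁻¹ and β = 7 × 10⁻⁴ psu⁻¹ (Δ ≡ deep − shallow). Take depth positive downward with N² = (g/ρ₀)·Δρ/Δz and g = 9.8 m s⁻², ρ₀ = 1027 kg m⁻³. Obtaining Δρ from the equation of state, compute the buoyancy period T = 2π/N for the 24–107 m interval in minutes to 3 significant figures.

7.62 min

ΔT = -8.3 K, ΔS = +0.27 psu (deep − shallow).
Δρ/ρ₀ = −αΔT + βΔS = 1.411 × 10⁻³ + 1.89 × 10⁻⁴ = 1.60 × 10⁻³, so Δρ ≈ 1.643 kg m⁻³.
N² = (g/ρ₀)·Δρ/Δz = g·(Δρ/ρ₀)/Δz = 9.8 × 1.60 × 10⁻³ / 83 = 1.8892 × 10⁻⁴ s⁻².
N = √(1.8892 × 10⁻⁴) = 0.013745 rad s⁻¹ → T = 2π/N = 457.13 s = 7.6188 min ≈ 7.62 min.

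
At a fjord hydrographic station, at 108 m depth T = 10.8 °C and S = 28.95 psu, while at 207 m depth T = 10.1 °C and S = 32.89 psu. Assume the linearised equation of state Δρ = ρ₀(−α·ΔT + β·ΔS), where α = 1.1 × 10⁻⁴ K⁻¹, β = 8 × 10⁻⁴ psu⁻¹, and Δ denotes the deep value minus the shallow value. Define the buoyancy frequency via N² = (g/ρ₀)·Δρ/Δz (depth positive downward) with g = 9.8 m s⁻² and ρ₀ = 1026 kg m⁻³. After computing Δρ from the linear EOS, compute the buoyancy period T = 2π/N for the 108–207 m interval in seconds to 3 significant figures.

ΔT = -0.7 K, ΔS = +3.94 psu (deep − shallow).
Δρ/ρ₀ = −αΔT + βΔS = 7.70 × 10⁻⁵ + 3.152 × 10⁻³ = 3.229 × 10⁻³, so Δρ ≈ 3.313 kg m⁻³.
N² = (g/ρ₀)·Δρ/Δz = g·(Δρ/ρ₀)/Δz = 9.8 × 3.229 × 10⁻³ / 99 = 3.1964 × 10⁻⁴ s⁻².
N = √(3.1964 × 10⁻⁴) = 0.017878 rad s⁻¹ → T = 2π/N = 351.45 s ≈ 351 s.

351 s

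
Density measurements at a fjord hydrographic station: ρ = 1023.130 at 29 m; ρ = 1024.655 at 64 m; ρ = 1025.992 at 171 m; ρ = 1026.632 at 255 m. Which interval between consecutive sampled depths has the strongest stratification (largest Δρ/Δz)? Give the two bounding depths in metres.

Compute the density gradient over each adjacent pair:
  29–64 m: Δρ/Δz = 1.525/35 = 0.044 kg m⁻⁴
  64–171 m: Δρ/Δz = 1.337/107 = 0.012 kg m⁻⁴
  171–255 m: Δρ/Δz = 0.640/84 = 7.6 × 10⁻³ kg m⁻⁴
The largest gradient is in the 29–64 m interval — the pycnocline.

29–64 m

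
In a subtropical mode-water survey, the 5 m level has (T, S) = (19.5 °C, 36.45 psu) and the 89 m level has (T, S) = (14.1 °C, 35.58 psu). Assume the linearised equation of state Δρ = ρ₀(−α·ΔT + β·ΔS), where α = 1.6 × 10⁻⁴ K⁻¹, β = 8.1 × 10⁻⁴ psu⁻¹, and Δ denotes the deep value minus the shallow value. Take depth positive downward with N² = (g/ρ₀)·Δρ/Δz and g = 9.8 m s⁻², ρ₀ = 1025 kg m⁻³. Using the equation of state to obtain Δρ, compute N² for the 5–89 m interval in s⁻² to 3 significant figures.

1.86 × 10⁻⁵ s⁻²

ΔT = -5.4 K, ΔS = -0.87 psu (deep − shallow).
Δρ/ρ₀ = −αΔT + βΔS = 8.64 × 10⁻⁴ − 7.047 × 10⁻⁴ = 1.593 × 10⁻⁴, so Δρ ≈ 0.1633 kg m⁻³.
N² = (g/ρ₀)·Δρ/Δz = g·(Δρ/ρ₀)/Δz = 9.8 × 1.593 × 10⁻⁴ / 84 = 1.8585 × 10⁻⁵ s⁻² ≈ 1.86 × 10⁻⁵ s⁻².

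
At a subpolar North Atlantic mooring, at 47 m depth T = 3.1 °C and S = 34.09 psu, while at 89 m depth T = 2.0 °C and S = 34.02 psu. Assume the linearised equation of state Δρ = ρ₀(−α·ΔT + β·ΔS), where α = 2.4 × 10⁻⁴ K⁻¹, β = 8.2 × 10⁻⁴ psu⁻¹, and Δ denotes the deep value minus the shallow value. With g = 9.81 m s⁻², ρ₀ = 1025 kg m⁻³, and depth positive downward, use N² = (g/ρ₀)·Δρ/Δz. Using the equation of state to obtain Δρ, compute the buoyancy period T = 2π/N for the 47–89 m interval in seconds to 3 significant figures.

904 s

ΔT = -1.1 K, ΔS = -0.07 psu (deep − shallow).
Δρ/ρ₀ = −αΔT + βΔS = 2.64 × 10⁻⁴ − 5.74 × 10⁻⁵ = 2.066 × 10⁻⁴, so Δρ ≈ 0.2118 kg m⁻³.
N² = (g/ρ₀)·Δρ/Δz = g·(Δρ/ρ₀)/Δz = 9.81 × 2.066 × 10⁻⁴ / 42 = 4.8256 × 10⁻⁵ s⁻².
N = √(4.8256 × 10⁻⁵) = 6.9467 × 10⁻³ rad s⁻¹ → T = 2π/N = 904.48 s ≈ 904 s.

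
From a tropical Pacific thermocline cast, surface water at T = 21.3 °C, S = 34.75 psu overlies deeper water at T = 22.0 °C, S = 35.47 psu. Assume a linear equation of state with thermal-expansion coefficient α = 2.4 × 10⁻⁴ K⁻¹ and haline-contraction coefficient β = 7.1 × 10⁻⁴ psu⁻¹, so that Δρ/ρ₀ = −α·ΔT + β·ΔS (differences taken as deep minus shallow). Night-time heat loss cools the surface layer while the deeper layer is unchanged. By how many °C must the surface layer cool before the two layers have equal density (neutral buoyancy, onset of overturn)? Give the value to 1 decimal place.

Neutral buoyancy requires Δρ = 0, i.e. −α(T_deep − T_surf′) + β(S_deep − S_surf) = 0.
T_surf′ = T_deep − (β/α)·ΔS = 22.0 − (7.1 × 10⁻⁴/2.4 × 10⁻⁴)·(+0.72) = 19.870 °C.
Cooling required: 21.3 − (19.870) = 1.430 °C.

1.4 °C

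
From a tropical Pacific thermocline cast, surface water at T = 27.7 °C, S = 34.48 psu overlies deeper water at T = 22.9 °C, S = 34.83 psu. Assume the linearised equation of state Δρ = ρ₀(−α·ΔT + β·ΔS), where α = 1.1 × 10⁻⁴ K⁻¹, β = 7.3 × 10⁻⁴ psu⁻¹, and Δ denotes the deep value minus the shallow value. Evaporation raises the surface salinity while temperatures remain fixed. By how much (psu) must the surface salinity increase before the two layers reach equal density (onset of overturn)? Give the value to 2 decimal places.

1.07 psu

Neutral buoyancy requires −α(T_deep − T_surf) + β(S_deep − S_surf′) = 0.
S_surf′ = S_deep − (α/β)·ΔT = 34.83 − (1.1 × 10⁻⁴/7.3 × 10⁻⁴)·(-4.8) = 35.5533 psu.
Increase required: 35.5533 − 34.48 = 1.0733 psu.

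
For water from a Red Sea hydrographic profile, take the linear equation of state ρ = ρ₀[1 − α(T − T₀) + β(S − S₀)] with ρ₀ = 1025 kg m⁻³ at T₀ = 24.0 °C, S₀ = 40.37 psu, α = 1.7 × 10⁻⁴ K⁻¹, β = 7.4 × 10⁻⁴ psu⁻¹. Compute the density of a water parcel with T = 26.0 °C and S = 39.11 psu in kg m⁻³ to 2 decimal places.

T − T₀ = +2.0 K, S − S₀ = -1.26 psu.
Bracket = 1 − α·(+2.0) + β·(-1.26) = 1 + (-1.2724 × 10⁻³) = 0.9987276.
ρ = 1025 × 0.9987276 = 1023.70 kg m⁻³.

1023.70 kg m⁻³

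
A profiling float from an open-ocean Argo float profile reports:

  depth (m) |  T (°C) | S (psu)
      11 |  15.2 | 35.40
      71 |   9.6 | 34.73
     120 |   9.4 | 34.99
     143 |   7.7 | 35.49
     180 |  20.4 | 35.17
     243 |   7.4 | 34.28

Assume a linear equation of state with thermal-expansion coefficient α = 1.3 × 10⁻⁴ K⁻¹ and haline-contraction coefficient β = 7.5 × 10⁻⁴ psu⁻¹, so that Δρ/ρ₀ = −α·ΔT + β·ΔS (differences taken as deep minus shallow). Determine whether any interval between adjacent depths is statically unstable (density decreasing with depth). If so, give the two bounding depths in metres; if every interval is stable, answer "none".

Evaluate Δρ/ρ₀ = −αΔT + βΔS across each adjacent pair:
  11–71 m: −αΔT+βΔS = −(1.3 × 10⁻⁴)(-5.6)+(7.5 × 10⁻⁴)(-0.67) = 2.3 × 10⁻⁴ → stable
  71–120 m: −αΔT+βΔS = −(1.3 × 10⁻⁴)(-0.2)+(7.5 × 10⁻⁴)(+0.26) = 2.2 × 10⁻⁴ → stable
  120–143 m: −αΔT+βΔS = −(1.3 × 10⁻⁴)(-1.7)+(7.5 × 10⁻⁴)(+0.50) = 6.0 × 10⁻⁴ → stable
  143–180 m: −αΔT+βΔS = −(1.3 × 10⁻⁴)(+12.7)+(7.5 × 10⁻⁴)(-0.32) = -1.9 × 10⁻³ → UNSTABLE
  180–243 m: −αΔT+βΔS = −(1.3 × 10⁻⁴)(-13.0)+(7.5 × 10⁻⁴)(-0.89) = 1.0 × 10⁻³ → stable
The 143–180 m interval has Δρ < 0: lighter water underlies denser water.

143–180 m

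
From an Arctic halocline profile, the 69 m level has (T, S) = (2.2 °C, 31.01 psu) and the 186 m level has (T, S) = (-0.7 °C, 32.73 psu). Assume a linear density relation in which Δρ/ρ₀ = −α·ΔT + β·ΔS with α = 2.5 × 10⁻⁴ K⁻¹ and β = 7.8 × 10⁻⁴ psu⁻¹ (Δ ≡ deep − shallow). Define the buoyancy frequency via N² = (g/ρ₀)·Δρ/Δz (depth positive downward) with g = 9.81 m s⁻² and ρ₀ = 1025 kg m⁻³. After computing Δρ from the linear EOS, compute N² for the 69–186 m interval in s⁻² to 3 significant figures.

1.73 × 10⁻⁴ s⁻²

ΔT = -2.9 K, ΔS = +1.72 psu (deep − shallow).
Δρ/ρ₀ = −αΔT + βΔS = 7.25 × 10⁻⁴ + 1.3416 × 10⁻³ = 2.0666 × 10⁻³, so Δρ ≈ 2.118 kg m⁻³.
N² = (g/ρ₀)·Δρ/Δz = g·(Δρ/ρ₀)/Δz = 9.81 × 2.0666 × 10⁻³ / 117 = 1.7328 × 10⁻⁴ s⁻² ≈ 1.73 × 10⁻⁴ s⁻².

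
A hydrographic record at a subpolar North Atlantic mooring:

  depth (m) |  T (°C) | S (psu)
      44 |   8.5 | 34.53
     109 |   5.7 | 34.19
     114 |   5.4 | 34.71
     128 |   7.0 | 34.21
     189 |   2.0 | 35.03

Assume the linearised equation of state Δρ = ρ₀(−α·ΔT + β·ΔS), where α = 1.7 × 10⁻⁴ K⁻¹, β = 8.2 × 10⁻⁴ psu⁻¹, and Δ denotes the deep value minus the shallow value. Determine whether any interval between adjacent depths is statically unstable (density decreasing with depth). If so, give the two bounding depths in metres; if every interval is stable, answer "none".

114–128 m

Evaluate Δρ/ρ₀ = −αΔT + βΔS across each adjacent pair:
  44–109 m: −αΔT+βΔS = −(1.7 × 10⁻⁴)(-2.8)+(8.2 × 10⁻⁴)(-0.34) = 2.0 × 10⁻⁴ → stable
  109–114 m: −αΔT+βΔS = −(1.7 × 10⁻⁴)(-0.3)+(8.2 × 10⁻⁴)(+0.52) = 4.8 × 10⁻⁴ → stable
  114–128 m: −αΔT+βΔS = −(1.7 × 10⁻⁴)(+1.6)+(8.2 × 10⁻⁴)(-0.50) = -6.8 × 10⁻⁴ → UNSTABLE
  128–189 m: −αΔT+βΔS = −(1.7 × 10⁻⁴)(-5.0)+(8.2 × 10⁻⁴)(+0.82) = 1.5 × 10⁻³ → stable
The 114–128 m interval has Δρ < 0: lighter water underlies denser water.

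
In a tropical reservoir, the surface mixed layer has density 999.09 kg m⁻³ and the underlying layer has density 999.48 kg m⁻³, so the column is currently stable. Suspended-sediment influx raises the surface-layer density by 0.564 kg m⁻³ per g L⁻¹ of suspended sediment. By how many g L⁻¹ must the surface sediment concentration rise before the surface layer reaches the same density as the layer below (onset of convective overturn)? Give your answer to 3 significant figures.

0.691 g L⁻¹

Density deficit of the surface layer: 999.48 − 999.09 = 0.39 kg m⁻³.
Required change = 0.39 / 0.564 = 0.691 g L⁻¹.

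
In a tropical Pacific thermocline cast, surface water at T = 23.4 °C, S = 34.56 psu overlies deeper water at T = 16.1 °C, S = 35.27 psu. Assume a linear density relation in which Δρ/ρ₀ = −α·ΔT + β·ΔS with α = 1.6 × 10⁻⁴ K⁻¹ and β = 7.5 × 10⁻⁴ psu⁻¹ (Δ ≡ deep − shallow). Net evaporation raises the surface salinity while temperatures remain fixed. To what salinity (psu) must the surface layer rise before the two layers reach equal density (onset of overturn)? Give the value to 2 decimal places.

36.83 psu

Neutral buoyancy requires −α(T_deep − T_surf) + β(S_deep − S_surf′) = 0.
S_surf′ = S_deep − (α/β)·ΔT = 35.27 − (1.6 × 10⁻⁴/7.5 × 10⁻⁴)·(-7.3) = 36.8273 psu.
Increase required: 36.8273 − 34.56 = 2.2673 psu.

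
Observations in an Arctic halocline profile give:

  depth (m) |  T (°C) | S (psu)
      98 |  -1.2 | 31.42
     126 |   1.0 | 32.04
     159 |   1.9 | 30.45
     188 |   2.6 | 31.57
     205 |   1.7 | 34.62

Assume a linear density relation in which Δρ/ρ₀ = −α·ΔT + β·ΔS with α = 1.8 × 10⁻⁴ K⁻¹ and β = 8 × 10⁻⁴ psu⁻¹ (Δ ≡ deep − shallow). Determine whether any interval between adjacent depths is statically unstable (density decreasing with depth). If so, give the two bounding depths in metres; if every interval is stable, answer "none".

Evaluate Δρ/ρ₀ = −αΔT + βΔS across each adjacent pair:
  98–126 m: −αΔT+βΔS = −(1.8 × 10⁻⁴)(+2.2)+(8 × 10⁻⁴)(+0.62) = 1.0 × 10⁻⁴ → stable
  126–159 m: −αΔT+βΔS = −(1.8 × 10⁻⁴)(+0.9)+(8 × 10⁻⁴)(-1.59) = -1.4 × 10⁻³ → UNSTABLE
  159–188 m: −αΔT+βΔS = −(1.8 × 10⁻⁴)(+0.7)+(8 × 10⁻⁴)(+1.12) = 7.7 × 10⁻⁴ → stable
  188–205 m: −αΔT+βΔS = −(1.8 × 10⁻⁴)(-0.9)+(8 × 10⁻⁴)(+3.05) = 2.6 × 10⁻³ → stable
The 126–159 m interval has Δρ < 0: lighter water underlies denser water.

126–159 m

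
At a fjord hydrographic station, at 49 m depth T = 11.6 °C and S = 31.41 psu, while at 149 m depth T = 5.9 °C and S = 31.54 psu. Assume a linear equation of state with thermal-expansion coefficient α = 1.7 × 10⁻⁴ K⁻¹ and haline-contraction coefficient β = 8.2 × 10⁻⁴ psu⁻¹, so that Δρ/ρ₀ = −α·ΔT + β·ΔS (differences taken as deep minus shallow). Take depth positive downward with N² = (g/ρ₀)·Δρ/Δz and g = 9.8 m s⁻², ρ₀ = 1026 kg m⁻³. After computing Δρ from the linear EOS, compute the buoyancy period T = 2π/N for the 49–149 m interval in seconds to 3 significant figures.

ΔT = -5.7 K, ΔS = +0.13 psu (deep − shallow).
Δρ/ρ₀ = −αΔT + βΔS = 9.69 × 10⁻⁴ + 1.066 × 10⁻⁴ = 1.0756 × 10⁻³, so Δρ ≈ 1.104 kg m⁻³.
N² = (g/ρ₀)·Δρ/Δz = g·(Δρ/ρ₀)/Δz = 9.8 × 1.0756 × 10⁻³ / 100 = 1.0541 × 10⁻⁴ s⁻².
N = √(1.0541 × 10⁻⁴) = 0.010267 rad s⁻¹ → T = 2π/N = 611.98 s ≈ 612 s.

612 s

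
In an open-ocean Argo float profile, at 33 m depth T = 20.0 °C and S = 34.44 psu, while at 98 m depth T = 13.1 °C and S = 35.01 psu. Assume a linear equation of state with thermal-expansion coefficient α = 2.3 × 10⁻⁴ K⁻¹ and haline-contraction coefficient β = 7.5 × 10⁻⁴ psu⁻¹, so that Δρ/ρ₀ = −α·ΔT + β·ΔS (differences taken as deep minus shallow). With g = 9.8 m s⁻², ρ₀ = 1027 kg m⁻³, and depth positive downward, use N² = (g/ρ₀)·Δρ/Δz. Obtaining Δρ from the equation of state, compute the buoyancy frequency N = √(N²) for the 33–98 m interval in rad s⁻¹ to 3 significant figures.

ΔT = -6.9 K, ΔS = +0.57 psu (deep − shallow).
Δρ/ρ₀ = −αΔT + βΔS = 1.587 × 10⁻³ + 4.275 × 10⁻⁴ = 2.0145 × 10⁻³, so Δρ ≈ 2.069 kg m⁻³.
N² = (g/ρ₀)·Δρ/Δz = g·(Δρ/ρ₀)/Δz = 9.8 × 2.0145 × 10⁻³ / 65 = 3.0372 × 10⁻⁴ s⁻².
N = √(3.0372 × 10⁻⁴) = 0.017428 rad s⁻¹ ≈ 0.0174 rad s⁻¹.

0.0174 rad s⁻¹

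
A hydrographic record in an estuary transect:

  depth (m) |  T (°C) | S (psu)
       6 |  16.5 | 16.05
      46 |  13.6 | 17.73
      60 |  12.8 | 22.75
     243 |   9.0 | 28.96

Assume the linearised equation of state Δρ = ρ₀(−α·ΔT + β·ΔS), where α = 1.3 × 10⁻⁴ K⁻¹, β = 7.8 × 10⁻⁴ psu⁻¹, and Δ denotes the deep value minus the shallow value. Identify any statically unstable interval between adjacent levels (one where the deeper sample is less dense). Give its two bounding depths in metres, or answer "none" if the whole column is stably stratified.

none

Evaluate Δρ/ρ₀ = −αΔT + βΔS across each adjacent pair:
  6–46 m: −αΔT+βΔS = −(1.3 × 10⁻⁴)(-2.9)+(7.8 × 10⁻⁴)(+1.68) = 1.7 × 10⁻³ → stable
  46–60 m: −αΔT+βΔS = −(1.3 × 10⁻⁴)(-0.8)+(7.8 × 10⁻⁴)(+5.02) = 4.0 × 10⁻³ → stable
  60–243 m: −αΔT+βΔS = −(1.3 × 10⁻⁴)(-3.8)+(7.8 × 10⁻⁴)(+6.21) = 5.3 × 10⁻³ → stable
Every interval has Δρ > 0: the column is stably stratified throughout.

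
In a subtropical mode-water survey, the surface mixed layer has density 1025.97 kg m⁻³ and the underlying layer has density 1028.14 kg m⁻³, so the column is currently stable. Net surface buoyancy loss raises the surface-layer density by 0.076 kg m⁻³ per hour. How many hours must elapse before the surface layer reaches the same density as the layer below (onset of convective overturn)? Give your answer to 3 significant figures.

28.6 hours

Density deficit of the surface layer: 1028.14 − 1025.97 = 2.17 kg m⁻³.
Required change = 2.17 / 0.076 = 28.6 hours.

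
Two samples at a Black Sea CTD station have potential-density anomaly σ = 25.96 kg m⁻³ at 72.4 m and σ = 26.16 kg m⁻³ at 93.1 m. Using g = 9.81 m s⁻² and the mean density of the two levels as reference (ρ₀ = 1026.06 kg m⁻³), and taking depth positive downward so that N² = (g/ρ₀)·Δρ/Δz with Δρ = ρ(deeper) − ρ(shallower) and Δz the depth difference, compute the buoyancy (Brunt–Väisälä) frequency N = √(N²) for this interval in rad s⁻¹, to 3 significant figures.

9.61 × 10⁻³ rad s⁻¹

Δρ = 1026.16 − 1025.96 = 0.20 kg m⁻³ over Δz = 93.1 − 72.4 = 20.7 m.
N² = (9.81/1026.06) × (0.20/20.7) = 9.2375 × 10⁻⁵ s⁻².
N = √(9.2375 × 10⁻⁵) = 9.6112 × 10⁻³ rad s⁻¹ ≈ 9.61 × 10⁻³ rad s⁻¹.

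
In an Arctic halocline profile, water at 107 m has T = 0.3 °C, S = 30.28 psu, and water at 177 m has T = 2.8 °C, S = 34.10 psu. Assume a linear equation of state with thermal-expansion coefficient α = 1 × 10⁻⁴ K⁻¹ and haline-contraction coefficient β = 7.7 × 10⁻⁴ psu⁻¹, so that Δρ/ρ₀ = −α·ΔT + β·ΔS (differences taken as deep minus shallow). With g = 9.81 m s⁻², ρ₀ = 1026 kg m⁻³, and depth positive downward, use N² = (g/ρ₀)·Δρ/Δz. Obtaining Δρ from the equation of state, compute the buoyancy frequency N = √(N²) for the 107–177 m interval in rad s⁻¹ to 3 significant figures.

ΔT = +2.5 K, ΔS = +3.82 psu (deep − shallow).
Δρ/ρ₀ = −αΔT + βΔS = -2.50 × 10⁻⁴ + 2.9414 × 10⁻³ = 2.6914 × 10⁻³, so Δρ ≈ 2.761 kg m⁻³.
N² = (g/ρ₀)·Δρ/Δz = g·(Δρ/ρ₀)/Δz = 9.81 × 2.6914 × 10⁻³ / 70 = 3.7718 × 10⁻⁴ s⁻².
N = √(3.7718 × 10⁻⁴) = 0.019421 rad s⁻¹ ≈ 0.0194 rad s⁻¹.

0.0194 rad s⁻¹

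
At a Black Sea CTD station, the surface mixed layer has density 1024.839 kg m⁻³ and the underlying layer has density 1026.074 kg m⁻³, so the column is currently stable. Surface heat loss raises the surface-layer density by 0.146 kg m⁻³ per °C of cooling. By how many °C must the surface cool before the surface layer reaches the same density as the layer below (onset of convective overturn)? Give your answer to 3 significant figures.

8.46 °C

Density deficit of the surface layer: 1026.074 − 1024.839 = 1.235 kg m⁻³.
Required change = 1.235 / 0.146 = 8.46 °C.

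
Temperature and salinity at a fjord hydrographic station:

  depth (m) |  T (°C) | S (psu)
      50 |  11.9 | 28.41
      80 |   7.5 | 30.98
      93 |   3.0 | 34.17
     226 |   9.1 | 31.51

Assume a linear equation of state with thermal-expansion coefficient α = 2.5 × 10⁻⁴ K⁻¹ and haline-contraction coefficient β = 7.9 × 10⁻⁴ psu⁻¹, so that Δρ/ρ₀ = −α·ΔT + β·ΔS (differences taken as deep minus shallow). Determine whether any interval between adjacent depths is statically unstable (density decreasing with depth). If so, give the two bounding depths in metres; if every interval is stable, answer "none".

93–226 m

Evaluate Δρ/ρ₀ = −αΔT + βΔS across each adjacent pair:
  50–80 m: −αΔT+βΔS = −(2.5 × 10⁻⁴)(-4.4)+(7.9 × 10⁻⁴)(+2.57) = 3.1 × 10⁻³ → stable
  80–93 m: −αΔT+βΔS = −(2.5 × 10⁻⁴)(-4.5)+(7.9 × 10⁻⁴)(+3.19) = 3.6 × 10⁻³ → stable
  93–226 m: −αΔT+βΔS = −(2.5 × 10⁻⁴)(+6.1)+(7.9 × 10⁻⁴)(-2.66) = -3.6 × 10⁻³ → UNSTABLE
The 93–226 m interval has Δρ < 0: lighter water underlies denser water.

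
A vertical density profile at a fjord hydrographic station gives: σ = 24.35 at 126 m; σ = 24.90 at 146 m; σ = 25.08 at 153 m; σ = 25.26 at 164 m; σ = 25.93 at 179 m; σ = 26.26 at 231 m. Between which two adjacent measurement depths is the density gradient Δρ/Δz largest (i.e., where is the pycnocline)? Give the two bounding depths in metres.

Compute the density gradient over each adjacent pair:
  126–146 m: Δρ/Δz = 0.55/20 = 0.028 kg m⁻⁴
  146–153 m: Δρ/Δz = 0.18/7 = 0.026 kg m⁻⁴
  153–164 m: Δρ/Δz = 0.18/11 = 0.016 kg m⁻⁴
  164–179 m: Δρ/Δz = 0.67/15 = 0.045 kg m⁻⁴
  179–231 m: Δρ/Δz = 0.33/52 = 6.3 × 10⁻³ kg m⁻⁴
The largest gradient is in the 164–179 m interval — the pycnocline.

164–179 m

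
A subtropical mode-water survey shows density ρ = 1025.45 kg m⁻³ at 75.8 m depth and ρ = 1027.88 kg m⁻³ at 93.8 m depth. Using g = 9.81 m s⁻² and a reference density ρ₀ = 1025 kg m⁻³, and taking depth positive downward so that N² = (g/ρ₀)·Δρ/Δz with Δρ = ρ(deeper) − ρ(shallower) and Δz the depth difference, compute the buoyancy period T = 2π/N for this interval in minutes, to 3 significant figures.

2.91 min

Δρ = 1027.88 − 1025.45 = 2.43 kg m⁻³ over Δz = 93.8 − 75.8 = 18 m.
N² = (9.81/1025) × (2.43/18) = 1.2920 × 10⁻³ s⁻².
N = √(1.2920 × 10⁻³) = 0.035944 rad s⁻¹, so T = 2π/N = 174.80 s = 2.9133 min ≈ 2.91 min.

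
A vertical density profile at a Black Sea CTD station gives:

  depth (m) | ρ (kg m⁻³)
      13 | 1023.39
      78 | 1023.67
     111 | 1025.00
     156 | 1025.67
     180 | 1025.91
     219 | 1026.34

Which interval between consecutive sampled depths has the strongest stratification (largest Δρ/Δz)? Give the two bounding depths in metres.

78–111 m

Compute the density gradient over each adjacent pair:
  13–78 m: Δρ/Δz = 0.28/65 = 4.3 × 10⁻³ kg m⁻⁴
  78–111 m: Δρ/Δz = 1.33/33 = 0.040 kg m⁻⁴
  111–156 m: Δρ/Δz = 0.67/45 = 0.015 kg m⁻⁴
  156–180 m: Δρ/Δz = 0.24/24 = 0.010 kg m⁻⁴
  180–219 m: Δρ/Δz = 0.43/39 = 0.011 kg m⁻⁴
The largest gradient is in the 78–111 m interval — the pycnocline.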